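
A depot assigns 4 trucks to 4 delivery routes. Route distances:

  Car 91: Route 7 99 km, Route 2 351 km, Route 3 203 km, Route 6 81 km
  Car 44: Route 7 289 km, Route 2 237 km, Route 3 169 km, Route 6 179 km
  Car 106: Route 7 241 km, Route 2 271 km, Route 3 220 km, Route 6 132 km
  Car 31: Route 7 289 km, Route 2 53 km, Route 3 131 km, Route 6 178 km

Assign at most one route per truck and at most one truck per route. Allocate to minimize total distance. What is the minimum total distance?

Treat this as an assignment problem: match each truck to one route.
Optimal: Car 91→Route 7 (99 km), Car 44→Route 3 (169 km), Car 106→Route 6 (132 km), Car 31→Route 2 (53 km) — total 99+169+132+53 = 453 km.
Min-entry greedy (repeatedly take the single cheapest remaining cell) gives 544 km, worse by 91.
Checked against all permutations: 453 km is optimal.

Min total: 453 km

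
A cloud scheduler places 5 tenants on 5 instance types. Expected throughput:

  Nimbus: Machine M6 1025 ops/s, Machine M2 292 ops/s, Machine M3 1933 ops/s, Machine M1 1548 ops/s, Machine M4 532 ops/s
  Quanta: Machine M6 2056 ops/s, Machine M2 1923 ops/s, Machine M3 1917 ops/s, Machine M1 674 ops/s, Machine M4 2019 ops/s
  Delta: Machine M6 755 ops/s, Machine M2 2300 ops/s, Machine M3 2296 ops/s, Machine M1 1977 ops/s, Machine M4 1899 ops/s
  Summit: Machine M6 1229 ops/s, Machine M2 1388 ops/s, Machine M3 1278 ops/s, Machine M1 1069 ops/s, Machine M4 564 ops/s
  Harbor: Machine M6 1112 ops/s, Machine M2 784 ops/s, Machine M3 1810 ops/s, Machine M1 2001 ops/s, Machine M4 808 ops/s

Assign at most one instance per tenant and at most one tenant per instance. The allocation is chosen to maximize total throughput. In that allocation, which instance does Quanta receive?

Quanta receives Machine M4.

Optimal: Nimbus→Machine M3 (1933 ops/s), Quanta→Machine M4 (2019 ops/s), Delta→Machine M2 (2300 ops/s), Summit→Machine M6 (1229 ops/s), Harbor→Machine M1 (2001 ops/s) — total 1933+2019+2300+1229+2001 = 9482 ops/s.
Max-entry greedy (repeatedly take the single best remaining cell) gives 8854 ops/s, worse by 628.
Swapping Nimbus↔Delta (Nimbus→Machine M2 292 ops/s, Delta→Machine M3 2296 ops/s) loses 1645.
Quanta's own top instance is Machine M6 (2056 ops/s), but forcing Quanta→Machine M6 and reassigning the rest optimally gives only 9277 ops/s — worse by 205.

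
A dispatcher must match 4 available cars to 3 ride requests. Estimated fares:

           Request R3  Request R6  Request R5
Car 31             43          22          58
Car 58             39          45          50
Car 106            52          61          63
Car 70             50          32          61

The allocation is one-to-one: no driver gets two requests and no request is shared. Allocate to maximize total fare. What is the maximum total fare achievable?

Max total: $169

Treat this as an assignment problem: match each driver to one request.
Optimal: Car 70→Request R3 ($50), Car 106→Request R6 ($61), Car 31→Request R5 ($58) — total 50+61+58 = $169.
Column-greedy (each request in turn goes to its best remaining driver) gives $158, worse by 11.
Next-best assignment: Car 31→Request R3, Car 106→Request R6, Car 70→Request R5 = $165.
Checked against all permutations: $169 is optimal.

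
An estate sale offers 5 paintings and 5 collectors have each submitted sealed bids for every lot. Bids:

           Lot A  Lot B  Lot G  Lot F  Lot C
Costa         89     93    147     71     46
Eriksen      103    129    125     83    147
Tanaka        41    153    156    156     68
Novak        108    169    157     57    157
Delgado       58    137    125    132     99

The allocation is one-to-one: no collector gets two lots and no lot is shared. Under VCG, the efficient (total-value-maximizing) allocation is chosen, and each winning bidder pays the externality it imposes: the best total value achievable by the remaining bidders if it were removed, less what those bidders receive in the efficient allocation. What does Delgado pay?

Delgado pays $56.

Efficient allocation: Costa→Lot G ($147), Eriksen→Lot A ($103), Tanaka→Lot F ($156), Novak→Lot C ($157), Delgado→Lot B ($137); total welfare W = $700.
Delgado receives Lot B at value $137, so the others get W − 137 = $563.
Without Delgado: best allocation of the remaining 4 bidders over all 5 lots is Costa→Lot G ($147), Eriksen→Lot C ($147), Tanaka→Lot F ($156), Novak→Lot B ($169), total $619.
VCG payment = (others' best without Delgado) − (others' welfare with Delgado) = 619 − 563 = $56.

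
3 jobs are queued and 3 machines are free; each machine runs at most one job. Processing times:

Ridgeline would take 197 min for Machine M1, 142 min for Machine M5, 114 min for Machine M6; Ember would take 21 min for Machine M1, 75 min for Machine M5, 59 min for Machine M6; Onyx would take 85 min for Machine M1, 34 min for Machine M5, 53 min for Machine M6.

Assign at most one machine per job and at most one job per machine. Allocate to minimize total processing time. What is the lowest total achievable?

Minimum total: 169 min

This is a one-to-one assignment (minimum-cost bipartite matching).
Optimal: Ridgeline→Machine M6 (114 min), Ember→Machine M1 (21 min), Onyx→Machine M5 (34 min) — total 114+21+34 = 169 min.
Checked against all permutations: 169 min is optimal.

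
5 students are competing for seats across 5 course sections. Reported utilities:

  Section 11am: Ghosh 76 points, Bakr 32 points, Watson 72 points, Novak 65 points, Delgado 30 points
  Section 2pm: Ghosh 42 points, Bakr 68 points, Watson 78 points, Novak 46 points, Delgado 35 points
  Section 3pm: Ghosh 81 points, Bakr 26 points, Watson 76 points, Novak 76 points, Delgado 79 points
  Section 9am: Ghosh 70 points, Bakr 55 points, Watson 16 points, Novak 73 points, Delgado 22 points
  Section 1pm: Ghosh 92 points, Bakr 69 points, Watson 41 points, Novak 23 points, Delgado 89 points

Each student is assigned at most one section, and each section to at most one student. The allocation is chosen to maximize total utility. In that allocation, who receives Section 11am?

Treat this as an assignment problem: match each student to one section.
Optimal: Ghosh→Section 1pm (92 points), Bakr→Section 2pm (68 points), Watson→Section 11am (72 points), Novak→Section 9am (73 points), Delgado→Section 3pm (79 points) — total 92+68+72+73+79 = 384 points.
Row-greedy (each student in turn takes its best remaining section) gives 339 points, worse by 45.
Watson's own top section is Section 2pm (78 points), but forcing Watson→Section 2pm and reassigning the rest optimally gives only 375 points — worse by 9.

Watson receives Section 11am.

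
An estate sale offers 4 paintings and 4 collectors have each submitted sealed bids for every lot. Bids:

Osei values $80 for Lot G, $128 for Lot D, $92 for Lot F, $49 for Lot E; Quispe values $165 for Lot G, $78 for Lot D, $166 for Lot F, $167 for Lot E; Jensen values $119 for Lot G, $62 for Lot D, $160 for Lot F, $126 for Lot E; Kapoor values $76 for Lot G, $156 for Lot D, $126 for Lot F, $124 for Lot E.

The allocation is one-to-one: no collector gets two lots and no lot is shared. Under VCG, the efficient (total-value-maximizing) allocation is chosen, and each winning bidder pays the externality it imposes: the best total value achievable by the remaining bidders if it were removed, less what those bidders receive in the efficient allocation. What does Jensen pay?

Efficient allocation: Osei→Lot D ($128), Quispe→Lot G ($165), Jensen→Lot F ($160), Kapoor→Lot E ($124); total welfare W = $577.
Jensen receives Lot F at value $160, so the others get W − 160 = $417.
Without Jensen: best allocation of the remaining 3 bidders over all 4 lots is Osei→Lot D ($128), Quispe→Lot E ($167), Kapoor→Lot F ($126), total $421.
VCG payment = (others' best without Jensen) − (others' welfare with Jensen) = 421 − 417 = $4.

Jensen pays $4.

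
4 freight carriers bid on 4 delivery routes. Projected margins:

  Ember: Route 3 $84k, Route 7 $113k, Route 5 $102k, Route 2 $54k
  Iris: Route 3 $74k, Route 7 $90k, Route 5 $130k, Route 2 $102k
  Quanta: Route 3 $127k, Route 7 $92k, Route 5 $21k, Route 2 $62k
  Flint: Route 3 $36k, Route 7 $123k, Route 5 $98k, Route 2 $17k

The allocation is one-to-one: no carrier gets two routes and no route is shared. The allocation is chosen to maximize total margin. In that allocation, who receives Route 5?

Optimal: Ember→Route 5 ($102k), Iris→Route 2 ($102k), Quanta→Route 3 ($127k), Flint→Route 7 ($123k) — total 102+102+127+123 = $454k.
Column-greedy (each route in turn goes to its best remaining carrier) gives $434k, worse by 20.
Ember's own top route is Route 7 ($113k), but forcing Ember→Route 7 and reassigning the rest optimally gives only $440k — worse by 14.

Ember receives Route 5.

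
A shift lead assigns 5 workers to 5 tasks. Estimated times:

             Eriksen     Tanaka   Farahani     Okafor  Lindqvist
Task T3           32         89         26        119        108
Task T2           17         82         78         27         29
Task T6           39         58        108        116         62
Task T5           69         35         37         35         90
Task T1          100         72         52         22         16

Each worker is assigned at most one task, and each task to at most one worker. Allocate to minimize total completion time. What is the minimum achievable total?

This is the linear assignment problem.
Optimal: Eriksen→Task T6 (39 min), Tanaka→Task T5 (35 min), Farahani→Task T3 (26 min), Okafor→Task T2 (27 min), Lindqvist→Task T1 (16 min) — total 39+35+26+27+16 = 143 min.
Min-entry greedy (repeatedly take the single cheapest remaining cell) gives 210 min, worse by 67.
Next-best assignment: Eriksen→Task T6, Tanaka→Task T5, Farahani→Task T3, Okafor→Task T1, Lindqvist→Task T2 = 151 min.
Every other assignment is strictly worse.

Minimum total: 143 min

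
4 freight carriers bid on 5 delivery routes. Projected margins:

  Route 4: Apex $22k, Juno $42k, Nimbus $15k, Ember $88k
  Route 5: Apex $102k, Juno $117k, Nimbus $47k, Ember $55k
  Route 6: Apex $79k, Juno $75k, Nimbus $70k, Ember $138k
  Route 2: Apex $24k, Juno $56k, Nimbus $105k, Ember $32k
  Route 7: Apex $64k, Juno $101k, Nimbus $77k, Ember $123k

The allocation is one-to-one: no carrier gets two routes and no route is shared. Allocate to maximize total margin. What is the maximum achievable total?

Optimal: Apex→Route 5 ($102k), Juno→Route 7 ($101k), Nimbus→Route 2 ($105k), Ember→Route 6 ($138k) — total 102+101+105+138 = $446k.
Next-best assignment: Apex→Route 6, Juno→Route 5, Nimbus→Route 2, Ember→Route 7 = $424k.
Swapping Apex↔Juno (Apex→Route 7 $64k, Juno→Route 5 $117k) loses 22.
No other one-to-one assignment exceeds $446k.

Maximum total: $446k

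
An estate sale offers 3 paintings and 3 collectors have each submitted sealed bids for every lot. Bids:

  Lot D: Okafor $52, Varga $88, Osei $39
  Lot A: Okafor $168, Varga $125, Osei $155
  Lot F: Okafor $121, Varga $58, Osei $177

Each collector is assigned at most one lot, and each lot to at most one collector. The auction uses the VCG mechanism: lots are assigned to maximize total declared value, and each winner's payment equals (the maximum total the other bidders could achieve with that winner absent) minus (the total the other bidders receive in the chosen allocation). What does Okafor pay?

Okafor pays $37.

Efficient allocation: Okafor→Lot A ($168), Varga→Lot D ($88), Osei→Lot F ($177); total welfare W = $433.
Okafor receives Lot A at value $168, so the others get W − 168 = $265.
Without Okafor: best allocation of the remaining 2 bidders over all 3 lots is Varga→Lot A ($125), Osei→Lot F ($177), total $302.
VCG payment = (others' best without Okafor) − (others' welfare with Okafor) = 302 − 265 = $37.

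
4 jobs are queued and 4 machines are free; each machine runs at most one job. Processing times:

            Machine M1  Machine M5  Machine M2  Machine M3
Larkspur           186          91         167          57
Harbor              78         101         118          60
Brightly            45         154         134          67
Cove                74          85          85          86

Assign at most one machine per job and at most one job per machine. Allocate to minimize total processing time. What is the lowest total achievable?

Min total: 281 min

This is a one-to-one assignment (minimum-cost bipartite matching).
Optimal: Larkspur→Machine M5 (91 min), Harbor→Machine M3 (60 min), Brightly→Machine M1 (45 min), Cove→Machine M2 (85 min) — total 91+60+45+85 = 281 min.
Swapping Harbor↔Brightly (Harbor→Machine M1 78 min, Brightly→Machine M3 67 min) adds 40.
Checked against all permutations: 281 min is optimal.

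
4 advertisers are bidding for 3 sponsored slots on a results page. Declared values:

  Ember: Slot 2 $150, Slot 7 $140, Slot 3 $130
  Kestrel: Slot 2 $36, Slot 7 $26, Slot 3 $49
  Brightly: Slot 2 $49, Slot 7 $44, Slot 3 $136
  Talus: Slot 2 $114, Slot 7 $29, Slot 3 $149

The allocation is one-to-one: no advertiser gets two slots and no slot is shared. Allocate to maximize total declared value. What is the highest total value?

Maximum total: $390

This is a one-to-one assignment (maximum-weight bipartite matching).
Optimal: Talus→Slot 2 ($114), Ember→Slot 7 ($140), Brightly→Slot 3 ($136) — total 114+140+136 = $390.
Column-greedy (each slot in turn goes to its best remaining advertiser) gives $343, worse by 47.
No other one-to-one assignment exceeds $390.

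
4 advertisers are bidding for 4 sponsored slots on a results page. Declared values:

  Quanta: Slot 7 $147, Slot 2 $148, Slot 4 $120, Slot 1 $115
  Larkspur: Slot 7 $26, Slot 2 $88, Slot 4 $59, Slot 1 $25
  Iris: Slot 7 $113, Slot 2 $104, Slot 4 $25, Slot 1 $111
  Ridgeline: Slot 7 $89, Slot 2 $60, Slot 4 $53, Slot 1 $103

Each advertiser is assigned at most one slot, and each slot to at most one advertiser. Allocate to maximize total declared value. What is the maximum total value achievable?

Optimal: Quanta→Slot 4 ($120), Larkspur→Slot 2 ($88), Iris→Slot 7 ($113), Ridgeline→Slot 1 ($103) — total 120+88+113+103 = $424.
Max-entry greedy (repeatedly take the single best remaining cell) gives $423, worse by 1.
Next-best assignment: Quanta→Slot 2, Larkspur→Slot 4, Iris→Slot 7, Ridgeline→Slot 1 = $423.
No other one-to-one assignment exceeds $424.

Max total: $424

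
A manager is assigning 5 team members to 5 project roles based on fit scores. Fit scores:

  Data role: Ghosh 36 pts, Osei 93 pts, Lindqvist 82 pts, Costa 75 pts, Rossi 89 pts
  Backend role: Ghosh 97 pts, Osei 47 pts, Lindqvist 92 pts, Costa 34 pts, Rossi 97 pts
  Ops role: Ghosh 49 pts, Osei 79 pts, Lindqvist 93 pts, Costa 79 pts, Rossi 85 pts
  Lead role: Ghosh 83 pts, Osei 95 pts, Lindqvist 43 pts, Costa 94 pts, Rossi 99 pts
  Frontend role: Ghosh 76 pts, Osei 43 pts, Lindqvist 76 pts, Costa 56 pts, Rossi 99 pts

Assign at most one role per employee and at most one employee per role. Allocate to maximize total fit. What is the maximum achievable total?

Maximum total: 476 pts

Optimal: Ghosh→Backend role (97 pts), Osei→Data role (93 pts), Lindqvist→Ops role (93 pts), Costa→Lead role (94 pts), Rossi→Frontend role (99 pts) — total 97+93+93+94+99 = 476 pts.
Column-greedy (each role in turn goes to its best remaining employee) gives 438 pts, worse by 38.
Swapping Lindqvist↔Rossi (Lindqvist→Frontend role 76 pts, Rossi→Ops role 85 pts) loses 31.
Checked against all permutations: 476 pts is optimal.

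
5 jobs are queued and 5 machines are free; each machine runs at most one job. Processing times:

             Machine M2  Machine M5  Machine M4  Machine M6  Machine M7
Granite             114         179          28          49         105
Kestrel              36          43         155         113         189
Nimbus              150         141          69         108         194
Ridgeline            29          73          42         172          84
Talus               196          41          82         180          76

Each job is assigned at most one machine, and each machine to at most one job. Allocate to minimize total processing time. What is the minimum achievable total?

Optimal: Granite→Machine M6 (49 min), Kestrel→Machine M5 (43 min), Nimbus→Machine M4 (69 min), Ridgeline→Machine M2 (29 min), Talus→Machine M7 (76 min) — total 49+43+69+29+76 = 266 min.
Column-greedy (each machine in turn goes to its cheapest remaining job) gives 395 min, worse by 129.

Min total: 266 min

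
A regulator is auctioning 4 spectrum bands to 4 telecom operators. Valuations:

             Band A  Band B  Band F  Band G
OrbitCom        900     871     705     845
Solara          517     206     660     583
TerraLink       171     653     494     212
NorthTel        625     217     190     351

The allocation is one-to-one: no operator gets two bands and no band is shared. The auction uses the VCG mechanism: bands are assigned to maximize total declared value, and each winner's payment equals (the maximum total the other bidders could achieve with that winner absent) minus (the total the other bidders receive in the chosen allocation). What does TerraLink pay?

TerraLink pays $26M.

Efficient allocation: OrbitCom→Band G ($845M), Solara→Band F ($660M), TerraLink→Band B ($653M), NorthTel→Band A ($625M); total welfare W = $2783M.
TerraLink receives Band B at value $653M, so the others get W − 653 = $2130M.
Without TerraLink: best allocation of the remaining 3 bidders over all 4 bands is OrbitCom→Band B ($871M), Solara→Band F ($660M), NorthTel→Band A ($625M), total $2156M.
VCG payment = (others' best without TerraLink) − (others' welfare with TerraLink) = 2156 − 2130 = $26M.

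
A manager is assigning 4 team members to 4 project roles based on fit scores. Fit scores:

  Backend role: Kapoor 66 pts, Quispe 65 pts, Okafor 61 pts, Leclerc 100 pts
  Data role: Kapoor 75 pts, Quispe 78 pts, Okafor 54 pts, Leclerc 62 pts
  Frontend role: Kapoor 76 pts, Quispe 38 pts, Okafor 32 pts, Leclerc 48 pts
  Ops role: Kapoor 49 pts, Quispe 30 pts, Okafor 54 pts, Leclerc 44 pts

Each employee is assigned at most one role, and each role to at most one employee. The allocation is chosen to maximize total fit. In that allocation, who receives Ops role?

Okafor receives Ops role.

Optimal: Kapoor→Frontend role (76 pts), Quispe→Data role (78 pts), Okafor→Ops role (54 pts), Leclerc→Backend role (100 pts) — total 76+78+54+100 = 308 pts.
Next-best assignment: Kapoor→Data role, Quispe→Frontend role, Okafor→Ops role, Leclerc→Backend role = 267 pts.
No other one-to-one assignment exceeds 308 pts.
Okafor's own top role is Backend role (61 pts), but forcing Okafor→Backend role and reassigning the rest optimally gives only 259 pts — worse by 49.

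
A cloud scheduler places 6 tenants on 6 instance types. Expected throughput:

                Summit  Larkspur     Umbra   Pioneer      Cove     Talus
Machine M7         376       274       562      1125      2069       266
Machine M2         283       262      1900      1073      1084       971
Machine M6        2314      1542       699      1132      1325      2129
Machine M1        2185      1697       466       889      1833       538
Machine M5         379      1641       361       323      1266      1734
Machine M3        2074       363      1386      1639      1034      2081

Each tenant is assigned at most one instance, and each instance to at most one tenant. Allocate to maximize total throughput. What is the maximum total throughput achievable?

Optimal: Summit→Machine M1 (2185 ops/s), Larkspur→Machine M5 (1641 ops/s), Umbra→Machine M2 (1900 ops/s), Pioneer→Machine M3 (1639 ops/s), Cove→Machine M7 (2069 ops/s), Talus→Machine M6 (2129 ops/s) — total 2185+1641+1900+1639+2069+2129 = 11563 ops/s.
Max-entry greedy (repeatedly take the single best remaining cell) gives 10384 ops/s, worse by 1179.
Next-best assignment: Summit→Machine M6, Larkspur→Machine M1, Umbra→Machine M2, Pioneer→Machine M3, Cove→Machine M7, Talus→Machine M5 = 11353 ops/s.

Max total: 11563 ops/s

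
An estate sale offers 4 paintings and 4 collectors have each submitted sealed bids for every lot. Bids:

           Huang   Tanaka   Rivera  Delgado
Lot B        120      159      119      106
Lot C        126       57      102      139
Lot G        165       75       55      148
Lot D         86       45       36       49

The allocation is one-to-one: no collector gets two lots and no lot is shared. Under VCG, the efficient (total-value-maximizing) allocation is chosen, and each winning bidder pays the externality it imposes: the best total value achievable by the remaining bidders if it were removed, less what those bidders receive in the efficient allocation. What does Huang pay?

Efficient allocation: Huang→Lot G ($165), Tanaka→Lot B ($159), Rivera→Lot D ($36), Delgado→Lot C ($139); total welfare W = $499.
Huang receives Lot G at value $165, so the others get W − 165 = $334.
Without Huang: best allocation of the remaining 3 bidders over all 4 lots is Tanaka→Lot B ($159), Rivera→Lot C ($102), Delgado→Lot G ($148), total $409.
VCG payment = (others' best without Huang) − (others' welfare with Huang) = 409 − 334 = $75.

Huang pays $75.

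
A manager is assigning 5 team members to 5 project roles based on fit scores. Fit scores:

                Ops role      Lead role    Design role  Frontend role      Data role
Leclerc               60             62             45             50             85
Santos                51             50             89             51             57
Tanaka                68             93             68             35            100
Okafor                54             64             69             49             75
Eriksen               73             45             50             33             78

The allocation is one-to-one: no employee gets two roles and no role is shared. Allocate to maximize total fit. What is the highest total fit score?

Maximum total: 389 pts

Optimal: Leclerc→Data role (85 pts), Santos→Design role (89 pts), Tanaka→Lead role (93 pts), Okafor→Frontend role (49 pts), Eriksen→Ops role (73 pts) — total 85+89+93+49+73 = 389 pts.
Max-entry greedy (repeatedly take the single best remaining cell) gives 376 pts, worse by 13.
Next-best assignment: Leclerc→Frontend role, Santos→Design role, Tanaka→Lead role, Okafor→Data role, Eriksen→Ops role = 380 pts.
No other one-to-one assignment exceeds 389 pts.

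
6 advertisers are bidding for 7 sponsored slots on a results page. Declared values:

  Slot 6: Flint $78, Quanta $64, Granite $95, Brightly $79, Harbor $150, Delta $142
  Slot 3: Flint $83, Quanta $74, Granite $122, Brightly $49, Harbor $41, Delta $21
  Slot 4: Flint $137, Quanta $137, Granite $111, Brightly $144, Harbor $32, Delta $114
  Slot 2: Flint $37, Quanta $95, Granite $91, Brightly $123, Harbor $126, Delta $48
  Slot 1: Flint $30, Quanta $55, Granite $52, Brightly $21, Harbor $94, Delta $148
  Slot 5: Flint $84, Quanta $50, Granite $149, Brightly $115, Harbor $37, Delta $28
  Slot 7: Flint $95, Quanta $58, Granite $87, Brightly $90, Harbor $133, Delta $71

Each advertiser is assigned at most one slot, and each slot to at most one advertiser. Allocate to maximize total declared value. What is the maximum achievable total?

Max total: $802

Optimal: Flint→Slot 7 ($95), Quanta→Slot 4 ($137), Granite→Slot 5 ($149), Brightly→Slot 2 ($123), Harbor→Slot 6 ($150), Delta→Slot 1 ($148) — total 95+137+149+123+150+148 = $802.
Row-greedy (each advertiser in turn takes its best remaining slot) gives $769, worse by 33.
Next-best assignment: Flint→Slot 3, Quanta→Slot 4, Granite→Slot 5, Brightly→Slot 2, Harbor→Slot 6, Delta→Slot 1 = $790.
Every other assignment is strictly worse.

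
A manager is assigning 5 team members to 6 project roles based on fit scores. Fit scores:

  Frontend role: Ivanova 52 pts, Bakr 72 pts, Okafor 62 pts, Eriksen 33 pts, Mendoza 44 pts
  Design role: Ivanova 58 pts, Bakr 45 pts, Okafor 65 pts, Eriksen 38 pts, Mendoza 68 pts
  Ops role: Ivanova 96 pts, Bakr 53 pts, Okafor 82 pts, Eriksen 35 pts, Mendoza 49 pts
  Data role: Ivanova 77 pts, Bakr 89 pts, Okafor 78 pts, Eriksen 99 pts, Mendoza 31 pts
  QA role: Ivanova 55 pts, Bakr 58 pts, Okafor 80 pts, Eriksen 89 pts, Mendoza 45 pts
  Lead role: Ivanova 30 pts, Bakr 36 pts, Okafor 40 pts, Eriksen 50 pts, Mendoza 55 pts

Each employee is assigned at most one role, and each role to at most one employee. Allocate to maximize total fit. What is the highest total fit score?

Max total: 415 pts

Optimal: Ivanova→Ops role (96 pts), Bakr→Frontend role (72 pts), Okafor→QA role (80 pts), Eriksen→Data role (99 pts), Mendoza→Design role (68 pts) — total 96+72+80+99+68 = 415 pts.
Row-greedy (each employee in turn takes its best remaining role) gives 383 pts, worse by 32.
Next-best assignment: Ivanova→Ops role, Bakr→Data role, Okafor→Frontend role, Eriksen→QA role, Mendoza→Design role = 404 pts.
Swapping Ivanova↔Bakr (Ivanova→Frontend role 52 pts, Bakr→Ops role 53 pts) loses 63.
Checked against all permutations: 415 pts is optimal.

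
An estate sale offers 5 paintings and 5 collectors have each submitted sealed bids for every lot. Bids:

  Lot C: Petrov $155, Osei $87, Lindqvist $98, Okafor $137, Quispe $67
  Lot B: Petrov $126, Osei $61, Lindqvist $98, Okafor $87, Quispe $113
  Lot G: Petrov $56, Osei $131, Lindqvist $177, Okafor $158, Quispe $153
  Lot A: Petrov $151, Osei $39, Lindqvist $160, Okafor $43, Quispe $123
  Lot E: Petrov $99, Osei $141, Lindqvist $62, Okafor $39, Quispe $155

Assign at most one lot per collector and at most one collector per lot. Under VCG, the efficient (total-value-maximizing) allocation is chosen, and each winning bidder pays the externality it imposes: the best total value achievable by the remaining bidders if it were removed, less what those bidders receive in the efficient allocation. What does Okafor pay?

Efficient allocation: Petrov→Lot C ($155), Osei→Lot E ($141), Lindqvist→Lot A ($160), Okafor→Lot G ($158), Quispe→Lot B ($113); total welfare W = $727.
Okafor receives Lot G at value $158, so the others get W − 158 = $569.
Without Okafor: best allocation of the remaining 4 bidders over all 5 lots is Petrov→Lot C ($155), Osei→Lot E ($141), Lindqvist→Lot A ($160), Quispe→Lot G ($153), total $609.
VCG payment = (others' best without Okafor) − (others' welfare with Okafor) = 609 − 569 = $40.

Okafor pays $40.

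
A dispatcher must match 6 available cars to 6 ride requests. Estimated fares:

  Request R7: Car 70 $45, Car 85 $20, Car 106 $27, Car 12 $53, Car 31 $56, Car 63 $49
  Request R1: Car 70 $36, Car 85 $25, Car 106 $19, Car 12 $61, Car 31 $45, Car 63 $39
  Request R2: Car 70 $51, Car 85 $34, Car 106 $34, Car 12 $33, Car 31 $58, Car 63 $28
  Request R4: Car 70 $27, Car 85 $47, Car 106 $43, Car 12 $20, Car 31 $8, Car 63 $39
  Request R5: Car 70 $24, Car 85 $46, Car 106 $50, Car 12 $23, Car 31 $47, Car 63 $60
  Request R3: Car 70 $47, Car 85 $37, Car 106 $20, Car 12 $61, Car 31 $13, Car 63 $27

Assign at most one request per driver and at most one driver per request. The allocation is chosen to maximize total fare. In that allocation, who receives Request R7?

Car 63 receives Request R7.

Optimal: Car 70→Request R3 ($47), Car 85→Request R4 ($47), Car 106→Request R5 ($50), Car 12→Request R1 ($61), Car 31→Request R2 ($58), Car 63→Request R7 ($49) — total 47+47+50+61+58+49 = $312.
Row-greedy (each driver in turn takes its best remaining request) gives $292, worse by 20.
Car 63's own top request is Request R5 ($60), but forcing Car 63→Request R5 and reassigning the rest optimally gives only $308 — worse by 4.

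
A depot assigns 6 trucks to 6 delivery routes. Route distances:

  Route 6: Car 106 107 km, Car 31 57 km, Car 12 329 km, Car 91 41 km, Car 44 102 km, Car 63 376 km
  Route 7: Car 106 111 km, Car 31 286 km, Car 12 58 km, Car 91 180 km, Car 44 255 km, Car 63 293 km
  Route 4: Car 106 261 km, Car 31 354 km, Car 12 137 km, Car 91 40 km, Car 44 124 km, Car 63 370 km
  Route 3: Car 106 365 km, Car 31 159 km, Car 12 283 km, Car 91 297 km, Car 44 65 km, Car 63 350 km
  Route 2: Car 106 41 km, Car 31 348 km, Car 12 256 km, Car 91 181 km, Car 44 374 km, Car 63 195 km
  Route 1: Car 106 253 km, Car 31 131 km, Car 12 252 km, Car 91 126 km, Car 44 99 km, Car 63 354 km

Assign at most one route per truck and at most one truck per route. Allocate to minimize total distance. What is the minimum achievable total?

Treat this as an assignment problem: match each truck to one route.
Optimal: Car 106→Route 6 (107 km), Car 31→Route 1 (131 km), Car 12→Route 7 (58 km), Car 91→Route 4 (40 km), Car 44→Route 3 (65 km), Car 63→Route 2 (195 km) — total 107+131+58+40+65+195 = 596 km.
Min-entry greedy (repeatedly take the single cheapest remaining cell) gives 615 km, worse by 19.

Min total: 596 km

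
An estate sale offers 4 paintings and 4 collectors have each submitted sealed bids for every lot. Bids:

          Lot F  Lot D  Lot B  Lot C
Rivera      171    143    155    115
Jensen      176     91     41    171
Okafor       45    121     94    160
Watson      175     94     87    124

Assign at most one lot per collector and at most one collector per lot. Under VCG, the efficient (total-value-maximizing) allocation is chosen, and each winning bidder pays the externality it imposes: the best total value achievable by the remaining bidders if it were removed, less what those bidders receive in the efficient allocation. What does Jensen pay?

Efficient allocation: Rivera→Lot B ($155), Jensen→Lot C ($171), Okafor→Lot D ($121), Watson→Lot F ($175); total welfare W = $622.
Jensen receives Lot C at value $171, so the others get W − 171 = $451.
Without Jensen: best allocation of the remaining 3 bidders over all 4 lots is Rivera→Lot B ($155), Okafor→Lot C ($160), Watson→Lot F ($175), total $490.
VCG payment = (others' best without Jensen) − (others' welfare with Jensen) = 490 − 451 = $39.

Jensen pays $39.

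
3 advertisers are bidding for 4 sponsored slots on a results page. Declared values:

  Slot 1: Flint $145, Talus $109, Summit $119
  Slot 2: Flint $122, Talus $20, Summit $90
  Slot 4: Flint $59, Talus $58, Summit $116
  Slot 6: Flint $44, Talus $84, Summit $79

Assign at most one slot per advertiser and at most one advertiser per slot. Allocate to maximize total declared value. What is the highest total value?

Maximum total: $347

Optimal: Flint→Slot 2 ($122), Talus→Slot 1 ($109), Summit→Slot 4 ($116) — total 122+109+116 = $347.
Max-entry greedy (repeatedly take the single best remaining cell) gives $345, worse by 2.
Next-best assignment: Flint→Slot 1, Talus→Slot 6, Summit→Slot 4 = $345.
Checked against all permutations: $347 is optimal.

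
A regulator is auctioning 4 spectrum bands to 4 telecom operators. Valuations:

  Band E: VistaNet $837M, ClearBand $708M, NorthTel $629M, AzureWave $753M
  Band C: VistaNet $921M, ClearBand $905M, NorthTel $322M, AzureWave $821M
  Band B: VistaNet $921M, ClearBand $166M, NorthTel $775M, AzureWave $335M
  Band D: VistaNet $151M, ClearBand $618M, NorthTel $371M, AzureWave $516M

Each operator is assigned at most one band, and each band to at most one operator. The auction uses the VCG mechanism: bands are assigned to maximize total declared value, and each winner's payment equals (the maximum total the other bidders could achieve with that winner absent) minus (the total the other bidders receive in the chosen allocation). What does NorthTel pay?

NorthTel pays $287M.

Efficient allocation: VistaNet→Band C ($921M), ClearBand→Band D ($618M), NorthTel→Band B ($775M), AzureWave→Band E ($753M); total welfare W = $3067M.
NorthTel receives Band B at value $775M, so the others get W − 775 = $2292M.
Without NorthTel: best allocation of the remaining 3 bidders over all 4 bands is VistaNet→Band B ($921M), ClearBand→Band C ($905M), AzureWave→Band E ($753M), total $2579M.
VCG payment = (others' best without NorthTel) − (others' welfare with NorthTel) = 2579 − 2292 = $287M.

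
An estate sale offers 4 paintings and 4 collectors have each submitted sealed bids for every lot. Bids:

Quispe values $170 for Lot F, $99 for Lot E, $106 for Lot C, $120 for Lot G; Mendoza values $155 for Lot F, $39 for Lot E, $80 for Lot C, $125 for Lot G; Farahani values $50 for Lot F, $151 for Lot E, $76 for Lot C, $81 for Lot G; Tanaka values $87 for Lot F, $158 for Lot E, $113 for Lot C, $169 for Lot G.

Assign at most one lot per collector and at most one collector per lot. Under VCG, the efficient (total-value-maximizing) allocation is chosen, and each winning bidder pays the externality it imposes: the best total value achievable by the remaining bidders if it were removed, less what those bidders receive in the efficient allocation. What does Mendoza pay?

Efficient allocation: Quispe→Lot C ($106), Mendoza→Lot F ($155), Farahani→Lot E ($151), Tanaka→Lot G ($169); total welfare W = $581.
Mendoza receives Lot F at value $155, so the others get W − 155 = $426.
Without Mendoza: best allocation of the remaining 3 bidders over all 4 lots is Quispe→Lot F ($170), Farahani→Lot E ($151), Tanaka→Lot G ($169), total $490.
VCG payment = (others' best without Mendoza) − (others' welfare with Mendoza) = 490 − 426 = $64.

Mendoza pays $64.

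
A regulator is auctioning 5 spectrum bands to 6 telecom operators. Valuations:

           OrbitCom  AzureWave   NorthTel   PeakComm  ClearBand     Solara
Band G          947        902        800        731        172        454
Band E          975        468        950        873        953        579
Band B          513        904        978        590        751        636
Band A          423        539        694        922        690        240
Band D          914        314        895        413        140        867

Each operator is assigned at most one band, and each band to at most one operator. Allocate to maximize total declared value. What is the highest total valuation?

Optimal: AzureWave→Band G ($902M), ClearBand→Band E ($953M), NorthTel→Band B ($978M), PeakComm→Band A ($922M), OrbitCom→Band D ($914M) — total 902+953+978+922+914 = $4669M.
Row-greedy (each operator in turn takes its best remaining band) gives $3868M, worse by 801.
Every other assignment is strictly worse.

Max total: $4669M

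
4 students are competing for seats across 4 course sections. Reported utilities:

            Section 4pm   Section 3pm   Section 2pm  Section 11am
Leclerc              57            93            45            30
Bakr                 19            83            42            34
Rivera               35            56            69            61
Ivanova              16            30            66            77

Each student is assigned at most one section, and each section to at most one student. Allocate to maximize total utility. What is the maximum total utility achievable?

Treat this as an assignment problem: match each student to one section.
Optimal: Leclerc→Section 4pm (57 points), Bakr→Section 3pm (83 points), Rivera→Section 2pm (69 points), Ivanova→Section 11am (77 points) — total 57+83+69+77 = 286 points.
Row-greedy (each student in turn takes its best remaining section) gives 212 points, worse by 74.
Swapping Ivanova↔Leclerc (Ivanova→Section 4pm 16 points, Leclerc→Section 11am 30 points) loses 88.
Every other assignment is strictly worse.

Maximum total: 286 points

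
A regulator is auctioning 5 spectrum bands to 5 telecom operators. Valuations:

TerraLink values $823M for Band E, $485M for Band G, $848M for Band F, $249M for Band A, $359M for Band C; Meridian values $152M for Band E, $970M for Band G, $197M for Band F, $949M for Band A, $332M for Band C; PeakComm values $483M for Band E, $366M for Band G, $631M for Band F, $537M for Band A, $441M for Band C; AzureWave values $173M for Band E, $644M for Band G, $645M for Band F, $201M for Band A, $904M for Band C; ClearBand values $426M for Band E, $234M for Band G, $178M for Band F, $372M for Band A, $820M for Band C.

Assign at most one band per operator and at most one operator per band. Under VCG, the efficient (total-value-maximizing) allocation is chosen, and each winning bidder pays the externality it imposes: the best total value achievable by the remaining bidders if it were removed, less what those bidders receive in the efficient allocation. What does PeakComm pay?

Efficient allocation: TerraLink→Band E ($823M), Meridian→Band A ($949M), PeakComm→Band F ($631M), AzureWave→Band G ($644M), ClearBand→Band C ($820M); total welfare W = $3867M.
PeakComm receives Band F at value $631M, so the others get W − 631 = $3236M.
Without PeakComm: best allocation of the remaining 4 bidders over all 5 bands is TerraLink→Band F ($848M), Meridian→Band A ($949M), AzureWave→Band G ($644M), ClearBand→Band C ($820M), total $3261M.
VCG payment = (others' best without PeakComm) − (others' welfare with PeakComm) = 3261 − 3236 = $25M.

PeakComm pays $25M.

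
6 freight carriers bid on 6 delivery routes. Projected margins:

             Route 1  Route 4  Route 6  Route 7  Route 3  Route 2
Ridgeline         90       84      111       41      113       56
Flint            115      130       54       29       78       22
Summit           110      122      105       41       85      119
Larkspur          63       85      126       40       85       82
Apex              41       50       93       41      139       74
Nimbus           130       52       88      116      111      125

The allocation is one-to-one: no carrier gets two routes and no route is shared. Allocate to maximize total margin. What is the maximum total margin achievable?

Optimal: Ridgeline→Route 1 ($90k), Flint→Route 4 ($130k), Summit→Route 2 ($119k), Larkspur→Route 6 ($126k), Apex→Route 3 ($139k), Nimbus→Route 7 ($116k) — total 90+130+119+126+139+116 = $720k.
Row-greedy (each carrier in turn takes its best remaining route) gives $645k, worse by 75.
Next-best assignment: Ridgeline→Route 4, Flint→Route 1, Summit→Route 2, Larkspur→Route 6, Apex→Route 3, Nimbus→Route 7 = $699k.
Swapping Flint↔Larkspur (Flint→Route 6 $54k, Larkspur→Route 4 $85k) loses 117.

Maximum total: $720k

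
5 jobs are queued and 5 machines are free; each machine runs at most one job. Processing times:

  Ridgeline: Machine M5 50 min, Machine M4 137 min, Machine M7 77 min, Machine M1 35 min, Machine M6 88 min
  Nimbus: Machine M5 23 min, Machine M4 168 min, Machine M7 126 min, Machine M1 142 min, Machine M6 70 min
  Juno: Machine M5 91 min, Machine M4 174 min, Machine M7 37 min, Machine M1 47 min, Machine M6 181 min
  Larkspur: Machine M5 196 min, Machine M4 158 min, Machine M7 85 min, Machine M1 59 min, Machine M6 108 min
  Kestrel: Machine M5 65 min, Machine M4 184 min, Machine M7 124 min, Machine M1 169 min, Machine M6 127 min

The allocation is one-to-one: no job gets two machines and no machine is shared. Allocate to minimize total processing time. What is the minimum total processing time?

Minimum total: 365 min

Optimal: Ridgeline→Machine M1 (35 min), Nimbus→Machine M6 (70 min), Juno→Machine M7 (37 min), Larkspur→Machine M4 (158 min), Kestrel→Machine M5 (65 min) — total 35+70+37+158+65 = 365 min.
Min-entry greedy (repeatedly take the single cheapest remaining cell) gives 387 min, worse by 22.
Swapping Juno↔Nimbus (Juno→Machine M6 181 min, Nimbus→Machine M7 126 min) adds 200.
No other one-to-one assignment undercuts 365 min.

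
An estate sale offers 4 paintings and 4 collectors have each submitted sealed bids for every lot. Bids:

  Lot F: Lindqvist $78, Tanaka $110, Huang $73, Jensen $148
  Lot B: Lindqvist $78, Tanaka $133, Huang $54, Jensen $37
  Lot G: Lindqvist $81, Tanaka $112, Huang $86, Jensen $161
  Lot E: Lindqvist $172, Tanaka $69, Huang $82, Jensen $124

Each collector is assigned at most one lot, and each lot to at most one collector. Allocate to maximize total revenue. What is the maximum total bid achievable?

Optimal: Lindqvist→Lot E ($172), Tanaka→Lot B ($133), Huang→Lot F ($73), Jensen→Lot G ($161) — total 172+133+73+161 = $539.
Swapping Tanaka↔Jensen (Tanaka→Lot G $112, Jensen→Lot B $37) loses 145.
Checked against all permutations: $539 is optimal.

Max total: $539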